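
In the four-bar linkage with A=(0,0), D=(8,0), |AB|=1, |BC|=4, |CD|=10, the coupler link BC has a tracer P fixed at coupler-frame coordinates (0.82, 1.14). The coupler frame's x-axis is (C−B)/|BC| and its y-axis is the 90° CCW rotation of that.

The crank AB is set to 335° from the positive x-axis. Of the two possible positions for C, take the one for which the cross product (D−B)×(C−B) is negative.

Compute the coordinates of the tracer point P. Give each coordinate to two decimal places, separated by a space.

1.42 -1.73

A=(0,0), D=(8.00,0)
B = A + 1.00·(cos335°, sin335°) = (0.9063, -0.4226)
|BD| = 7.1063
circle(B,4.00) ∩ circle(D,10.00): a=-2.3571, h=3.2317
  candidates: C₊=(-1.6389,2.6632) cross=22.965; C₋=(-1.2545,-3.7888) cross=-22.965
  mode - wants cross < 0 → take C=(-1.2545,-3.7888) (cross=-22.965)
ex = (C−B)/|BC| = (-0.5402,-0.8415); ey = (0.8415,-0.5402)
P = B + 0.82·ex + 1.14·ey = (1.4227,-1.7285)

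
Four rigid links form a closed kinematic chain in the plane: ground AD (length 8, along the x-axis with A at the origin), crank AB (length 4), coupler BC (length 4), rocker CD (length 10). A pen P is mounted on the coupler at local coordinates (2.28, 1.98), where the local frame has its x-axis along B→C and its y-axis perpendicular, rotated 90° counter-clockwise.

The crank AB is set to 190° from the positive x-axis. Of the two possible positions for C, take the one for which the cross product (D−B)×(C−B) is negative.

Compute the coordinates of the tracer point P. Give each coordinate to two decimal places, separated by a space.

A=(0,0), D=(8.00,0)
B = A + 4.00·(cos190°, sin190°) = (-3.9392, -0.6946)
|BD| = 11.9594
circle(B,4.00) ∩ circle(D,10.00): a=2.4678, h=3.1480
  candidates: C₊=(-1.6584,2.5914) cross=37.648; C₋=(-1.2927,-3.6939) cross=-37.648
  mode - wants cross < 0 → take C=(-1.2927,-3.6939) (cross=-37.648)
ex = (C−B)/|BC| = (0.6616,-0.7498); ey = (0.7498,0.6616)
P = B + 2.28·ex + 1.98·ey = (-0.9461,-1.0942)

-0.95 -1.09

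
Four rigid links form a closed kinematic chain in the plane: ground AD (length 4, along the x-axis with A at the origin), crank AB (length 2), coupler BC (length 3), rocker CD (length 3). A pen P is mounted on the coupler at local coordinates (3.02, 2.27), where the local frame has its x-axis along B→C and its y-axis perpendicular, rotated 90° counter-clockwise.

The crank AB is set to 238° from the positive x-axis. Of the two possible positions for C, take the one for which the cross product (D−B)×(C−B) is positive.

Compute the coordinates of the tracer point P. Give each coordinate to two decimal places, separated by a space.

A=(0,0), D=(4.00,0)
B = A + 2.00·(cos238°, sin238°) = (-1.0598, -1.6961)
|BD| = 5.3365
circle(B,3.00) ∩ circle(D,3.00): a=2.6683, h=1.3712
  candidates: C₊=(1.0343,0.4521) cross=7.318; C₋=(1.9059,-2.1482) cross=-7.318
  mode + wants cross > 0 → take C=(1.0343,0.4521) (cross=7.318)
ex = (C−B)/|BC| = (0.6980,0.7161); ey = (-0.7161,0.6980)
P = B + 3.02·ex + 2.27·ey = (-0.5772,2.0510)

-0.58 2.05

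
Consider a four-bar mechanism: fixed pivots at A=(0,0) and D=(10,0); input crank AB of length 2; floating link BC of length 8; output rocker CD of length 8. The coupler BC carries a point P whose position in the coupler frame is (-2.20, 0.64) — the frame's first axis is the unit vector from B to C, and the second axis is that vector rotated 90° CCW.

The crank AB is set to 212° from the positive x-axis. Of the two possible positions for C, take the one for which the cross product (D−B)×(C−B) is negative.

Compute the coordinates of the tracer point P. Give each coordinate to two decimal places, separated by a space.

-3.05 0.79

A=(0,0), D=(10.00,0)
B = A + 2.00·(cos212°, sin212°) = (-1.6961, -1.0598)
|BD| = 11.7440
circle(B,8.00) ∩ circle(D,8.00): a=5.8720, h=5.4332
  candidates: C₊=(3.6616,4.8811) cross=63.807; C₋=(4.6423,-5.9409) cross=-63.807
  mode - wants cross < 0 → take C=(4.6423,-5.9409) (cross=-63.807)
ex = (C−B)/|BC| = (0.7923,-0.6101); ey = (0.6101,0.7923)
P = B + -2.20·ex + 0.64·ey = (-3.0487,0.7895)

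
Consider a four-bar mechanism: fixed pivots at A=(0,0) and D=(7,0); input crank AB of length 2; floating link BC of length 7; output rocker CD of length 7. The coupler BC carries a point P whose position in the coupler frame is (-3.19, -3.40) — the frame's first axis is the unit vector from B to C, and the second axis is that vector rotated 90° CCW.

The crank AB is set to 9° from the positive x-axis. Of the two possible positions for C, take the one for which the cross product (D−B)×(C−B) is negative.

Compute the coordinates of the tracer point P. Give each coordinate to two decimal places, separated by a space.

-2.23 2.33

A=(0,0), D=(7.00,0)
B = A + 2.00·(cos9°, sin9°) = (1.9754, 0.3129)
|BD| = 5.0344
circle(B,7.00) ∩ circle(D,7.00): a=2.5172, h=6.5318
  candidates: C₊=(4.8936,6.6756) cross=32.883; C₋=(4.0818,-6.3627) cross=-32.883
  mode - wants cross < 0 → take C=(4.0818,-6.3627) (cross=-32.883)
ex = (C−B)/|BC| = (0.3009,-0.9537); ey = (0.9537,0.3009)
P = B + -3.19·ex + -3.40·ey = (-2.2269,2.3319)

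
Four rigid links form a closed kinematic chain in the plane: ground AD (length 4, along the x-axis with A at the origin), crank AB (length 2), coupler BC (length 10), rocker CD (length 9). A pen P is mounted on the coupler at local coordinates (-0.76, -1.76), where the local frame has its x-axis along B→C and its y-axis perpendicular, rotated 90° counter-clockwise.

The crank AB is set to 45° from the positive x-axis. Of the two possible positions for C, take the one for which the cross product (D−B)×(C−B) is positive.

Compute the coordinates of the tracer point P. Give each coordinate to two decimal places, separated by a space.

A=(0,0), D=(4.00,0)
B = A + 2.00·(cos45°, sin45°) = (1.4142, 1.4142)
|BD| = 2.9473
circle(B,10.00) ∩ circle(D,9.00): a=4.6970, h=8.8283
  candidates: C₊=(9.7713,6.9059) cross=26.019; C₋=(1.2989,-8.5851) cross=-26.019
  mode + wants cross > 0 → take C=(9.7713,6.9059) (cross=26.019)
ex = (C−B)/|BC| = (0.8357,0.5492); ey = (-0.5492,0.8357)
P = B + -0.76·ex + -1.76·ey = (1.7456,-0.4740)

1.75 -0.47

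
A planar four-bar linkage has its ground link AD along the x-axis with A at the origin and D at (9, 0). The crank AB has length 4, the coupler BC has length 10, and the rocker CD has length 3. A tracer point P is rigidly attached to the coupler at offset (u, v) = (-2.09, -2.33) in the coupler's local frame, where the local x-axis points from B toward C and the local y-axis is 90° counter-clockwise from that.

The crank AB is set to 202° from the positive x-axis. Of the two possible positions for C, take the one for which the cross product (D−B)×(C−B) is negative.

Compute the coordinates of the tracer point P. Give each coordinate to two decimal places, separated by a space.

-5.75 -3.87

A=(0,0), D=(9.00,0)
B = A + 4.00·(cos202°, sin202°) = (-3.7087, -1.4984)
|BD| = 12.7968
circle(B,10.00) ∩ circle(D,3.00): a=9.9540, h=0.9584
  candidates: C₊=(6.0645,0.6189) cross=12.264; C₋=(6.2890,-1.2847) cross=-12.264
  mode - wants cross < 0 → take C=(6.2890,-1.2847) (cross=-12.264)
ex = (C−B)/|BC| = (0.9998,0.0214); ey = (-0.0214,0.9998)
P = B + -2.09·ex + -2.33·ey = (-5.7485,-3.8726)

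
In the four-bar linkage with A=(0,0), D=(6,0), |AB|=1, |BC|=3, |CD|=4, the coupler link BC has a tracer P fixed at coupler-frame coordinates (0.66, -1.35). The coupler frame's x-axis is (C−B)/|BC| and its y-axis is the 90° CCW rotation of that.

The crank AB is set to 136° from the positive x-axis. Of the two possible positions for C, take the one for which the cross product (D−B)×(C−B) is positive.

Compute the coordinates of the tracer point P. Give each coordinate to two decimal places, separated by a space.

0.20 -0.49

A=(0,0), D=(6.00,0)
B = A + 1.00·(cos136°, sin136°) = (-0.7193, 0.6947)
|BD| = 6.7552
circle(B,3.00) ∩ circle(D,4.00): a=2.8595, h=0.9075
  candidates: C₊=(2.2183,1.3033) cross=6.130; C₋=(2.0316,-0.5021) cross=-6.130
  mode + wants cross > 0 → take C=(2.2183,1.3033) (cross=6.130)
ex = (C−B)/|BC| = (0.9792,0.2029); ey = (-0.2029,0.9792)
P = B + 0.66·ex + -1.35·ey = (0.2008,-0.4934)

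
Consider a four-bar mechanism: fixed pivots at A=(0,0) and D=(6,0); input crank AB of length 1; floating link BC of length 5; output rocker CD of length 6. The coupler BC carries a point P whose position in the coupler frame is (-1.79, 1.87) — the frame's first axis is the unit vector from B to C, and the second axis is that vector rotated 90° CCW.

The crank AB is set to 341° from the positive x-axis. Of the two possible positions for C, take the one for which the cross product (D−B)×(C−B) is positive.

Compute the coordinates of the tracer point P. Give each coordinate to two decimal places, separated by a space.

A=(0,0), D=(6.00,0)
B = A + 1.00·(cos341°, sin341°) = (0.9455, -0.3256)
|BD| = 5.0650
circle(B,5.00) ∩ circle(D,6.00): a=1.4466, h=4.7862
  candidates: C₊=(2.0815,4.5437) cross=24.242; C₋=(2.6968,-5.0089) cross=-24.242
  mode + wants cross > 0 → take C=(2.0815,4.5437) (cross=24.242)
ex = (C−B)/|BC| = (0.2272,0.9739); ey = (-0.9739,0.2272)
P = B + -1.79·ex + 1.87·ey = (-1.2823,-1.6439)

-1.28 -1.64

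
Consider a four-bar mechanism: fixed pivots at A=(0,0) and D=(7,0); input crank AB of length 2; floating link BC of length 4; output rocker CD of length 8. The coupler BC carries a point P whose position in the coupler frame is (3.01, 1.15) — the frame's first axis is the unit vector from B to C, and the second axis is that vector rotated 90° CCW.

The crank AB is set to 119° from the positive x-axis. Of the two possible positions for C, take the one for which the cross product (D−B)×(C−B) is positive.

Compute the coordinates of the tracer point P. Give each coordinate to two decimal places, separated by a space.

-0.52 4.94

A=(0,0), D=(7.00,0)
B = A + 2.00·(cos119°, sin119°) = (-0.9696, 1.7492)
|BD| = 8.1593
circle(B,4.00) ∩ circle(D,8.00): a=1.1382, h=3.8346
  candidates: C₊=(0.9643,5.2507) cross=31.288; C₋=(-0.6799,-2.2403) cross=-31.288
  mode + wants cross > 0 → take C=(0.9643,5.2507) (cross=31.288)
ex = (C−B)/|BC| = (0.4835,0.8754); ey = (-0.8754,0.4835)
P = B + 3.01·ex + 1.15·ey = (-0.5210,4.9401)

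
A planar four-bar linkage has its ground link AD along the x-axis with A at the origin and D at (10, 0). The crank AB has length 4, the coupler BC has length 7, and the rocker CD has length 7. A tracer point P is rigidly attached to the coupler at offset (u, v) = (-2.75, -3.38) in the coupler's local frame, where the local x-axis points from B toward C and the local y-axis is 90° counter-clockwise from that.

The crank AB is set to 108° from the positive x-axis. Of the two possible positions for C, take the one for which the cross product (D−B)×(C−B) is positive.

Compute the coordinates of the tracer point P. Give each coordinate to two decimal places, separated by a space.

-3.13 -0.12

A=(0,0), D=(10.00,0)
B = A + 4.00·(cos108°, sin108°) = (-1.2361, 3.8042)
|BD| = 11.8626
circle(B,7.00) ∩ circle(D,7.00): a=5.9313, h=3.7175
  candidates: C₊=(5.5741,5.4233) cross=44.099; C₋=(3.1898,-1.6190) cross=-44.099
  mode + wants cross > 0 → take C=(5.5741,5.4233) (cross=44.099)
ex = (C−B)/|BC| = (0.9729,0.2313); ey = (-0.2313,0.9729)
P = B + -2.75·ex + -3.38·ey = (-3.1297,-0.1202)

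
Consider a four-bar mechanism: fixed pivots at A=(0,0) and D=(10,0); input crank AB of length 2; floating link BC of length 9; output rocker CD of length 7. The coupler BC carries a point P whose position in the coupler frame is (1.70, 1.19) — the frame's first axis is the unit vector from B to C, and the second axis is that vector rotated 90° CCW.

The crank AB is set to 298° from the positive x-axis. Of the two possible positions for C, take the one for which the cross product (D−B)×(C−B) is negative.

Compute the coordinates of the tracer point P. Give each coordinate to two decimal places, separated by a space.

A=(0,0), D=(10.00,0)
B = A + 2.00·(cos298°, sin298°) = (0.9389, -1.7659)
|BD| = 9.2315
circle(B,9.00) ∩ circle(D,7.00): a=6.3490, h=6.3789
  candidates: C₊=(5.9504,5.7097) cross=58.887; C₋=(8.3909,-6.8125) cross=-58.887
  mode - wants cross < 0 → take C=(8.3909,-6.8125) (cross=-58.887)
ex = (C−B)/|BC| = (0.8280,-0.5607); ey = (0.5607,0.8280)
P = B + 1.70·ex + 1.19·ey = (3.0138,-1.7338)

3.01 -1.73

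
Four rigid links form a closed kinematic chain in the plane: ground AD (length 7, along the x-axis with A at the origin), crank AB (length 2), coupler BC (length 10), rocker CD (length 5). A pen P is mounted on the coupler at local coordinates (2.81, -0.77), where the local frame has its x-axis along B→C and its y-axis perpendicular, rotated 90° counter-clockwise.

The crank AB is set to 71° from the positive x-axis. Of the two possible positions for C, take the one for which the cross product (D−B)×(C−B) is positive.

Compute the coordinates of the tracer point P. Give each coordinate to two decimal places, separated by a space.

A=(0,0), D=(7.00,0)
B = A + 2.00·(cos71°, sin71°) = (0.6511, 1.8910)
|BD| = 6.6245
circle(B,10.00) ∩ circle(D,5.00): a=8.9731, h=4.4141
  candidates: C₊=(10.5109,3.5600) cross=29.241; C₋=(7.9908,-4.9009) cross=-29.241
  mode + wants cross > 0 → take C=(10.5109,3.5600) (cross=29.241)
ex = (C−B)/|BC| = (0.9860,0.1669); ey = (-0.1669,0.9860)
P = B + 2.81·ex + -0.77·ey = (3.5502,1.6008)

3.55 1.60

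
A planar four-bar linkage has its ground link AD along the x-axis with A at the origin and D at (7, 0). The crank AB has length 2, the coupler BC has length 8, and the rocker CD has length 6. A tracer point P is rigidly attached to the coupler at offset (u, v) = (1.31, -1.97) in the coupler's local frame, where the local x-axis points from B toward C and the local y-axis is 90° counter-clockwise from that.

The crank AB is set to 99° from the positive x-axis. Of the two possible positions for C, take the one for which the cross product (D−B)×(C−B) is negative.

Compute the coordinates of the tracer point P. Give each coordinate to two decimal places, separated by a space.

-1.38 -0.14

A=(0,0), D=(7.00,0)
B = A + 2.00·(cos99°, sin99°) = (-0.3129, 1.9754)
|BD| = 7.5750
circle(B,8.00) ∩ circle(D,6.00): a=5.6357, h=5.6780
  candidates: C₊=(6.6085,5.9872) cross=43.010; C₋=(3.6471,-4.9758) cross=-43.010
  mode - wants cross < 0 → take C=(3.6471,-4.9758) (cross=-43.010)
ex = (C−B)/|BC| = (0.4950,-0.8689); ey = (0.8689,0.4950)
P = B + 1.31·ex + -1.97·ey = (-1.3761,-0.1380)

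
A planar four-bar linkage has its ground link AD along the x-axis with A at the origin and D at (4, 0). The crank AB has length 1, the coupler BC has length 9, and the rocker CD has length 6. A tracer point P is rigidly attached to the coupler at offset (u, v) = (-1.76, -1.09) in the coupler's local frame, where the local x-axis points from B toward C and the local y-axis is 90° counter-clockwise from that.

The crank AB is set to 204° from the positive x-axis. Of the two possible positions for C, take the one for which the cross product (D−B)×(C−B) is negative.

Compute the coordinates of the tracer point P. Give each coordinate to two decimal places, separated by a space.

A=(0,0), D=(4.00,0)
B = A + 1.00·(cos204°, sin204°) = (-0.9135, -0.4067)
|BD| = 4.9304
circle(B,9.00) ∩ circle(D,6.00): a=7.0287, h=5.6211
  candidates: C₊=(5.6275,5.7750) cross=27.714; C₋=(6.5550,-5.4288) cross=-27.714
  mode - wants cross < 0 → take C=(6.5550,-5.4288) (cross=-27.714)
ex = (C−B)/|BC| = (0.8298,-0.5580); ey = (0.5580,0.8298)
P = B + -1.76·ex + -1.09·ey = (-2.9823,-0.3292)

-2.98 -0.33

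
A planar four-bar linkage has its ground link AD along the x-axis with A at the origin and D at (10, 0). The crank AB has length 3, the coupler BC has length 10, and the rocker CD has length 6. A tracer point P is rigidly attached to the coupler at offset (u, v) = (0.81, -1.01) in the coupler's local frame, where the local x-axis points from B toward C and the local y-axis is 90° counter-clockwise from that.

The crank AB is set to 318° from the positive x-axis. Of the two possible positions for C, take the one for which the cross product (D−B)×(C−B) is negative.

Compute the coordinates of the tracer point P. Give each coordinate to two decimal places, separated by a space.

A=(0,0), D=(10.00,0)
B = A + 3.00·(cos318°, sin318°) = (2.2294, -2.0074)
|BD| = 8.0257
circle(B,10.00) ∩ circle(D,6.00): a=8.0000, h=5.9999
  candidates: C₊=(8.4745,5.8028) cross=48.154; C₋=(11.4759,-5.8156) cross=-48.154
  mode - wants cross < 0 → take C=(11.4759,-5.8156) (cross=-48.154)
ex = (C−B)/|BC| = (0.9246,-0.3808); ey = (0.3808,0.9246)
P = B + 0.81·ex + -1.01·ey = (2.5938,-3.2498)

2.59 -3.25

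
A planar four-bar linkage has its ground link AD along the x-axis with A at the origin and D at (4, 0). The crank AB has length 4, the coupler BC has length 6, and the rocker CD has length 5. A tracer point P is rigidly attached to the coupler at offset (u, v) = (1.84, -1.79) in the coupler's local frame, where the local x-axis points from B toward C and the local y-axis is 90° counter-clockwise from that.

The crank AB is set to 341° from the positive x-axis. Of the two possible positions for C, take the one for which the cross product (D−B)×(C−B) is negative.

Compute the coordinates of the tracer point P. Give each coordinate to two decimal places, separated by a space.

A=(0,0), D=(4.00,0)
B = A + 4.00·(cos341°, sin341°) = (3.7821, -1.3023)
|BD| = 1.3204
circle(B,6.00) ∩ circle(D,5.00): a=4.8257, h=3.5655
  candidates: C₊=(1.0619,4.0457) cross=4.708; C₋=(8.0952,2.8687) cross=-4.708
  mode - wants cross < 0 → take C=(8.0952,2.8687) (cross=-4.708)
ex = (C−B)/|BC| = (0.7189,0.6952); ey = (-0.6952,0.7189)
P = B + 1.84·ex + -1.79·ey = (6.3491,-1.3099)

6.35 -1.31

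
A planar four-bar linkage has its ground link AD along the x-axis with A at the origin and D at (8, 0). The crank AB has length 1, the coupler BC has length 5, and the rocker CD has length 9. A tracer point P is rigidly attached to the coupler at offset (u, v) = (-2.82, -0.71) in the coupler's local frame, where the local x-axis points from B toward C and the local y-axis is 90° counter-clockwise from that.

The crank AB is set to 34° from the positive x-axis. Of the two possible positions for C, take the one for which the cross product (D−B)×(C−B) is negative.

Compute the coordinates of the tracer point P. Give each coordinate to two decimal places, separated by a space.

A=(0,0), D=(8.00,0)
B = A + 1.00·(cos34°, sin34°) = (0.8290, 0.5592)
|BD| = 7.1927
circle(B,5.00) ∩ circle(D,9.00): a=-0.2965, h=4.9912
  candidates: C₊=(0.9215,5.5583) cross=35.900; C₋=(0.1454,-4.3939) cross=-35.900
  mode - wants cross < 0 → take C=(0.1454,-4.3939) (cross=-35.900)
ex = (C−B)/|BC| = (-0.1367,-0.9906); ey = (0.9906,-0.1367)
P = B + -2.82·ex + -0.71·ey = (0.5113,3.4498)

0.51 3.45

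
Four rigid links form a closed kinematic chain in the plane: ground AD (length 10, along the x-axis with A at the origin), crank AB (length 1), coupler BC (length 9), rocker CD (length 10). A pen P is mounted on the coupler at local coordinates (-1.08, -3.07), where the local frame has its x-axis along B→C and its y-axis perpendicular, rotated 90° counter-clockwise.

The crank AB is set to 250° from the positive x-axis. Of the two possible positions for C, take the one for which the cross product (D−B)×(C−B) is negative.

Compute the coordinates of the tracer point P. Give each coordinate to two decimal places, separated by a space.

A=(0,0), D=(10.00,0)
B = A + 1.00·(cos250°, sin250°) = (-0.3420, -0.9397)
|BD| = 10.3846
circle(B,9.00) ∩ circle(D,10.00): a=4.2775, h=7.9185
  candidates: C₊=(3.2014,7.3334) cross=82.231; C₋=(4.6345,-8.4387) cross=-82.231
  mode - wants cross < 0 → take C=(4.6345,-8.4387) (cross=-82.231)
ex = (C−B)/|BC| = (0.5529,-0.8332); ey = (0.8332,0.5529)
P = B + -1.08·ex + -3.07·ey = (-3.4972,-1.7374)

-3.50 -1.74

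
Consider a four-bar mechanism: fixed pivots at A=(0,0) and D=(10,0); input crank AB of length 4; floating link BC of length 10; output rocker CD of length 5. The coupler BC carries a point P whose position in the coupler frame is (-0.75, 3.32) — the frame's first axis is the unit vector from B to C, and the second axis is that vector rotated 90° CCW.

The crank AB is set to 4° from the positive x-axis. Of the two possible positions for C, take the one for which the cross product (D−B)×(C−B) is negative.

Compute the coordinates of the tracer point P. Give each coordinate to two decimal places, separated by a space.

4.72 3.60

A=(0,0), D=(10.00,0)
B = A + 4.00·(cos4°, sin4°) = (3.9903, 0.2790)
|BD| = 6.0162
circle(B,10.00) ∩ circle(D,5.00): a=9.2413, h=3.8209
  candidates: C₊=(13.3988,3.6672) cross=22.987; C₋=(13.0444,-3.9663) cross=-22.987
  mode - wants cross < 0 → take C=(13.0444,-3.9663) (cross=-22.987)
ex = (C−B)/|BC| = (0.9054,-0.4245); ey = (0.4245,0.9054)
P = B + -0.75·ex + 3.32·ey = (4.7207,3.6034)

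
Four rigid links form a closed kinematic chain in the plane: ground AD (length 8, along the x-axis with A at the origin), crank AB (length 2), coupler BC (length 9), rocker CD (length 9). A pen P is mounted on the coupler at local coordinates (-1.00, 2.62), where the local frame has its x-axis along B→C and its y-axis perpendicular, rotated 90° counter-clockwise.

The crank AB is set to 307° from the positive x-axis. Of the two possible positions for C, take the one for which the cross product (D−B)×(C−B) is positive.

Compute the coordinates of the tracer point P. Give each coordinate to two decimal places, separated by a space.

-1.55 -2.15

A=(0,0), D=(8.00,0)
B = A + 2.00·(cos307°, sin307°) = (1.2036, -1.5973)
|BD| = 6.9815
circle(B,9.00) ∩ circle(D,9.00): a=3.4908, h=8.2955
  candidates: C₊=(2.7039,7.2768) cross=57.915; C₋=(6.4997,-8.8741) cross=-57.915
  mode + wants cross > 0 → take C=(2.7039,7.2768) (cross=57.915)
ex = (C−B)/|BC| = (0.1667,0.9860); ey = (-0.9860,0.1667)
P = B + -1.00·ex + 2.62·ey = (-1.5464,-2.1465)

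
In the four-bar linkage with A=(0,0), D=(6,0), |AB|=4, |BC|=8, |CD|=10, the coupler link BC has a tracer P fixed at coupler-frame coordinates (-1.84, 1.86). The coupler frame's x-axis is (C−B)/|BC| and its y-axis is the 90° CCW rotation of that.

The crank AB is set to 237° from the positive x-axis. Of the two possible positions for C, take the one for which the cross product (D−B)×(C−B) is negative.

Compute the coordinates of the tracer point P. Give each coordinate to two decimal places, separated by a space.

A=(0,0), D=(6.00,0)
B = A + 4.00·(cos237°, sin237°) = (-2.1786, -3.3547)
|BD| = 8.8398
circle(B,8.00) ∩ circle(D,10.00): a=2.3837, h=7.6366
  candidates: C₊=(-2.8713,4.6153) cross=67.507; C₋=(2.9249,-9.5154) cross=-67.507
  mode - wants cross < 0 → take C=(2.9249,-9.5154) (cross=-67.507)
ex = (C−B)/|BC| = (0.6379,-0.7701); ey = (0.7701,0.6379)
P = B + -1.84·ex + 1.86·ey = (-1.9200,-0.7512)

-1.92 -0.75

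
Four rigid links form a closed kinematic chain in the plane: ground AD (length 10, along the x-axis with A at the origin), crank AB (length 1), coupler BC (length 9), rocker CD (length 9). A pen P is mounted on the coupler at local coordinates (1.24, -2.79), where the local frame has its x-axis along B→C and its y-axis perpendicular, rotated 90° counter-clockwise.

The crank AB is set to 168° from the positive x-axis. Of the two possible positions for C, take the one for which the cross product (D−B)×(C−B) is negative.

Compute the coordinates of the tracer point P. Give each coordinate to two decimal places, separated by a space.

A=(0,0), D=(10.00,0)
B = A + 1.00·(cos168°, sin168°) = (-0.9781, 0.2079)
|BD| = 10.9801
circle(B,9.00) ∩ circle(D,9.00): a=5.4901, h=7.1316
  candidates: C₊=(4.6460,7.2342) cross=78.305; C₋=(4.3759,-7.0263) cross=-78.305
  mode - wants cross < 0 → take C=(4.3759,-7.0263) (cross=-78.305)
ex = (C−B)/|BC| = (0.5949,-0.8038); ey = (0.8038,0.5949)
P = B + 1.24·ex + -2.79·ey = (-2.4831,-2.4486)

-2.48 -2.45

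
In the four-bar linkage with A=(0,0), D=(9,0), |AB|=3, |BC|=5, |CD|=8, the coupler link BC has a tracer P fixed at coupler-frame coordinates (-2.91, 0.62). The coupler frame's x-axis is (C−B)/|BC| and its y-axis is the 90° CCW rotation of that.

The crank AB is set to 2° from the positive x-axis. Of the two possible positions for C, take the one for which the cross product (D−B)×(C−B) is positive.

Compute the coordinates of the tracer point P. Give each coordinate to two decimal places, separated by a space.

2.47 -2.82

A=(0,0), D=(9.00,0)
B = A + 3.00·(cos2°, sin2°) = (2.9982, 0.1047)
|BD| = 6.0027
circle(B,5.00) ∩ circle(D,8.00): a=-0.2471, h=4.9939
  candidates: C₊=(2.8382,5.1021) cross=29.977; C₋=(2.6640,-4.8841) cross=-29.977
  mode + wants cross > 0 → take C=(2.8382,5.1021) (cross=29.977)
ex = (C−B)/|BC| = (-0.0320,0.9995); ey = (-0.9995,-0.0320)
P = B + -2.91·ex + 0.62·ey = (2.4716,-2.8237)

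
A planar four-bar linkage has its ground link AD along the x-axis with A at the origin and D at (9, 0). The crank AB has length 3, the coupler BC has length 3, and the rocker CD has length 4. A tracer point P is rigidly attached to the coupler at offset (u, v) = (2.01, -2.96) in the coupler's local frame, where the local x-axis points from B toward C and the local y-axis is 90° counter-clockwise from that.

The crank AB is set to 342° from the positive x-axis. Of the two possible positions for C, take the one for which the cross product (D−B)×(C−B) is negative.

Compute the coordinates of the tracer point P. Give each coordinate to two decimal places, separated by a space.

A=(0,0), D=(9.00,0)
B = A + 3.00·(cos342°, sin342°) = (2.8532, -0.9271)
|BD| = 6.2163
circle(B,3.00) ∩ circle(D,4.00): a=2.5451, h=1.5882
  candidates: C₊=(5.1330,1.0229) cross=9.873; C₋=(5.6067,-2.1179) cross=-9.873
  mode - wants cross < 0 → take C=(5.6067,-2.1179) (cross=-9.873)
ex = (C−B)/|BC| = (0.9178,-0.3969); ey = (0.3969,0.9178)
P = B + 2.01·ex + -2.96·ey = (3.5231,-4.4417)

3.52 -4.44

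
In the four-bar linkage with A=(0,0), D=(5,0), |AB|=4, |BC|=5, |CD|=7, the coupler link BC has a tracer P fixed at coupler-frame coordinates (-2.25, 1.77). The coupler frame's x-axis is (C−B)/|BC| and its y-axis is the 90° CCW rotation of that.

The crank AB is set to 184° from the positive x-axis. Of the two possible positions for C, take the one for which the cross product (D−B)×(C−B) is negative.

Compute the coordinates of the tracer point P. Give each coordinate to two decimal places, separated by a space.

A=(0,0), D=(5.00,0)
B = A + 4.00·(cos184°, sin184°) = (-3.9903, -0.2790)
|BD| = 8.9946
circle(B,5.00) ∩ circle(D,7.00): a=3.1632, h=3.8723
  candidates: C₊=(-0.9487,3.6895) cross=34.829; C₋=(-0.7085,-4.0513) cross=-34.829
  mode - wants cross < 0 → take C=(-0.7085,-4.0513) (cross=-34.829)
ex = (C−B)/|BC| = (0.6564,-0.7545); ey = (0.7545,0.6564)
P = B + -2.25·ex + 1.77·ey = (-4.1317,2.5802)

-4.13 2.58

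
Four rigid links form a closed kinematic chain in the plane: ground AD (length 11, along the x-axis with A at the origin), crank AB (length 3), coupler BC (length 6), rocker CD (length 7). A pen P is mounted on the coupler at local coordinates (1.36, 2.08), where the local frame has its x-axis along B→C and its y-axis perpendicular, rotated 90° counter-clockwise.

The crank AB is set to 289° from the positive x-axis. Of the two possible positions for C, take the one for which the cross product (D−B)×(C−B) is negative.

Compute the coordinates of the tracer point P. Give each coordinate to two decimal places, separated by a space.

A=(0,0), D=(11.00,0)
B = A + 3.00·(cos289°, sin289°) = (0.9767, -2.8366)
|BD| = 10.4169
circle(B,6.00) ∩ circle(D,7.00): a=4.5845, h=3.8707
  candidates: C₊=(4.3339,2.1363) cross=40.321; C₋=(6.4420,-5.3126) cross=-40.321
  mode - wants cross < 0 → take C=(6.4420,-5.3126) (cross=-40.321)
ex = (C−B)/|BC| = (0.9109,-0.4127); ey = (0.4127,0.9109)
P = B + 1.36·ex + 2.08·ey = (3.0739,-1.5032)

3.07 -1.50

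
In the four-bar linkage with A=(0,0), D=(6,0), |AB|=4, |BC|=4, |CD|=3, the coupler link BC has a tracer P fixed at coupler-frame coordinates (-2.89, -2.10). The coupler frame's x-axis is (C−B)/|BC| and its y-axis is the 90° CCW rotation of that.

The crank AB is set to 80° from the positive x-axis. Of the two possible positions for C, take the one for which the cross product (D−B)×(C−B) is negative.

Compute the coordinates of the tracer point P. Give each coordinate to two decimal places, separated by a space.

A=(0,0), D=(6.00,0)
B = A + 4.00·(cos80°, sin80°) = (0.6946, 3.9392)
|BD| = 6.6079
circle(B,4.00) ∩ circle(D,3.00): a=3.8336, h=1.1416
  candidates: C₊=(4.4531,2.5704) cross=7.544; C₋=(3.0920,0.7373) cross=-7.544
  mode - wants cross < 0 → take C=(3.0920,0.7373) (cross=-7.544)
ex = (C−B)/|BC| = (0.5994,-0.8005); ey = (0.8005,0.5994)
P = B + -2.89·ex + -2.10·ey = (-2.7186,4.9940)

-2.72 4.99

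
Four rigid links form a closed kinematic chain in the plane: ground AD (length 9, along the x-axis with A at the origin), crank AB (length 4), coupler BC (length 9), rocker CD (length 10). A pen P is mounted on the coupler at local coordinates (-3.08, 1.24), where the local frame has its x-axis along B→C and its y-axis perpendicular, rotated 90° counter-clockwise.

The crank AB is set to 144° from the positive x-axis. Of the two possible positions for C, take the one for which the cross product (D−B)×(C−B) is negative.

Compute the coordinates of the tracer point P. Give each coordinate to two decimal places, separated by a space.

-3.50 5.66

A=(0,0), D=(9.00,0)
B = A + 4.00·(cos144°, sin144°) = (-3.2361, 2.3511)
|BD| = 12.4599
circle(B,9.00) ∩ circle(D,10.00): a=5.4675, h=7.1489
  candidates: C₊=(3.4822,8.3399) cross=89.074; C₋=(0.7842,-5.7010) cross=-89.074
  mode - wants cross < 0 → take C=(0.7842,-5.7010) (cross=-89.074)
ex = (C−B)/|BC| = (0.4467,-0.8947); ey = (0.8947,0.4467)
P = B + -3.08·ex + 1.24·ey = (-3.5025,5.6607)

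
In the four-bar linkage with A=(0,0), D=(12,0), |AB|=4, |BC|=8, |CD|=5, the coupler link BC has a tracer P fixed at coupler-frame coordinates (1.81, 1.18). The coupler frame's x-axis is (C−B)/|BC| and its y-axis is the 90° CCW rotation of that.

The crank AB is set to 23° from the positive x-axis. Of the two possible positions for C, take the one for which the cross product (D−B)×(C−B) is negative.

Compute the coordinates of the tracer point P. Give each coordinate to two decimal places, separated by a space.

A=(0,0), D=(12.00,0)
B = A + 4.00·(cos23°, sin23°) = (3.6820, 1.5629)
|BD| = 8.4635
circle(B,8.00) ∩ circle(D,5.00): a=6.5358, h=4.6134
  candidates: C₊=(10.9573,4.8901) cross=39.046; C₋=(9.2534,-4.1781) cross=-39.046
  mode - wants cross < 0 → take C=(9.2534,-4.1781) (cross=-39.046)
ex = (C−B)/|BC| = (0.6964,-0.7176); ey = (0.7176,0.6964)
P = B + 1.81·ex + 1.18·ey = (5.7894,1.0858)

5.79 1.09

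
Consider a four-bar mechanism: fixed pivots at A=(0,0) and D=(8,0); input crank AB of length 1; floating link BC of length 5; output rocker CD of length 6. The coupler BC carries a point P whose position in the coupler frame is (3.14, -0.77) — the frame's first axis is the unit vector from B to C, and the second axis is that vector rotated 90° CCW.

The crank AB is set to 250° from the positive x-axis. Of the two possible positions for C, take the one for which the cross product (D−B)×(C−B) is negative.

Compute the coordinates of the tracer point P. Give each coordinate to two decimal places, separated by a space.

1.64 -3.50

A=(0,0), D=(8.00,0)
B = A + 1.00·(cos250°, sin250°) = (-0.3420, -0.9397)
|BD| = 8.3948
circle(B,5.00) ∩ circle(D,6.00): a=3.5422, h=3.5288
  candidates: C₊=(2.7829,2.9635) cross=29.624; C₋=(3.5729,-4.0498) cross=-29.624
  mode - wants cross < 0 → take C=(3.5729,-4.0498) (cross=-29.624)
ex = (C−B)/|BC| = (0.7830,-0.6220); ey = (0.6220,0.7830)
P = B + 3.14·ex + -0.77·ey = (1.6376,-3.4958)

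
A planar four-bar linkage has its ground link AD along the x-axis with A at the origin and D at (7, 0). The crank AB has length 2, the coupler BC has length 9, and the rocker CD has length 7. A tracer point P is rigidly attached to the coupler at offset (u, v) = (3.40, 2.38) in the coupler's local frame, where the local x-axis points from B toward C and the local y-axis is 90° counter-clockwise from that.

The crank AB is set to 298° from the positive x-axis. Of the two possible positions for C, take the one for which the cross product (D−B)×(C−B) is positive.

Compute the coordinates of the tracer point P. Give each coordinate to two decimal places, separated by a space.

0.08 2.29

A=(0,0), D=(7.00,0)
B = A + 2.00·(cos298°, sin298°) = (0.9389, -1.7659)
|BD| = 6.3131
circle(B,9.00) ∩ circle(D,7.00): a=5.6910, h=6.9723
  candidates: C₊=(4.4524,6.5200) cross=44.017; C₋=(8.3530,-6.8680) cross=-44.017
  mode + wants cross > 0 → take C=(4.4524,6.5200) (cross=44.017)
ex = (C−B)/|BC| = (0.3904,0.9207); ey = (-0.9207,0.3904)
P = B + 3.40·ex + 2.38·ey = (0.0751,2.2934)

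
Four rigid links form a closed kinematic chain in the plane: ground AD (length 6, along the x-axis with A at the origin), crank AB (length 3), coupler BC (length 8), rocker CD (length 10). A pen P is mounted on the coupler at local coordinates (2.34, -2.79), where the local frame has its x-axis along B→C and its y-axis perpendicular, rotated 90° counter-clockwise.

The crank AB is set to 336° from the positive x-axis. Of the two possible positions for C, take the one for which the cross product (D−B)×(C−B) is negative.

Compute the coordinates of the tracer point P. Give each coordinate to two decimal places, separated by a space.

A=(0,0), D=(6.00,0)
B = A + 3.00·(cos336°, sin336°) = (2.7406, -1.2202)
|BD| = 3.4803
circle(B,8.00) ∩ circle(D,10.00): a=-3.4319, h=7.2265
  candidates: C₊=(-3.0070,4.3443) cross=25.150; C₋=(2.0603,-9.1912) cross=-25.150
  mode - wants cross < 0 → take C=(2.0603,-9.1912) (cross=-25.150)
ex = (C−B)/|BC| = (-0.0850,-0.9964); ey = (0.9964,-0.0850)
P = B + 2.34·ex + -2.79·ey = (-0.2383,-3.3145)

-0.24 -3.31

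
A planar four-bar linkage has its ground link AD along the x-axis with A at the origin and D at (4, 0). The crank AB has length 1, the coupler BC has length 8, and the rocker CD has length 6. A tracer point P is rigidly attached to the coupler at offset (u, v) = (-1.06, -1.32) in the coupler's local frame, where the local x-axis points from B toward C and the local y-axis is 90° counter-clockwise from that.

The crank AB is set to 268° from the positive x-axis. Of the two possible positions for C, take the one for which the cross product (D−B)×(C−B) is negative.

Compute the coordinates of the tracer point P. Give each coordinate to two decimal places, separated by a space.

A=(0,0), D=(4.00,0)
B = A + 1.00·(cos268°, sin268°) = (-0.0349, -0.9994)
|BD| = 4.1568
circle(B,8.00) ∩ circle(D,6.00): a=5.4464, h=5.8598
  candidates: C₊=(3.8429,5.9979) cross=24.358; C₋=(6.6605,-5.3779) cross=-24.358
  mode - wants cross < 0 → take C=(6.6605,-5.3779) (cross=-24.358)
ex = (C−B)/|BC| = (0.8369,-0.5473); ey = (0.5473,0.8369)
P = B + -1.06·ex + -1.32·ey = (-1.6445,-1.5240)

-1.64 -1.52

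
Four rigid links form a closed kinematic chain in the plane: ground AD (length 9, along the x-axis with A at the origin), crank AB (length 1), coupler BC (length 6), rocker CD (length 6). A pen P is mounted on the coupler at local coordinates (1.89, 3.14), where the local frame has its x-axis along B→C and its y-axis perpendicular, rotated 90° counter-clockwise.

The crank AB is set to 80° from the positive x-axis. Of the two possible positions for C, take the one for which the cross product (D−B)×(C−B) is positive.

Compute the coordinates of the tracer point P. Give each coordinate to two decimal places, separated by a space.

-0.14 4.64

A=(0,0), D=(9.00,0)
B = A + 1.00·(cos80°, sin80°) = (0.1736, 0.9848)
|BD| = 8.8811
circle(B,6.00) ∩ circle(D,6.00): a=4.4406, h=4.0350
  candidates: C₊=(5.0343,4.5025) cross=35.836; C₋=(4.1394,-3.5177) cross=-35.836
  mode + wants cross > 0 → take C=(5.0343,4.5025) (cross=35.836)
ex = (C−B)/|BC| = (0.8101,0.5863); ey = (-0.5863,0.8101)
P = B + 1.89·ex + 3.14·ey = (-0.1362,4.6366)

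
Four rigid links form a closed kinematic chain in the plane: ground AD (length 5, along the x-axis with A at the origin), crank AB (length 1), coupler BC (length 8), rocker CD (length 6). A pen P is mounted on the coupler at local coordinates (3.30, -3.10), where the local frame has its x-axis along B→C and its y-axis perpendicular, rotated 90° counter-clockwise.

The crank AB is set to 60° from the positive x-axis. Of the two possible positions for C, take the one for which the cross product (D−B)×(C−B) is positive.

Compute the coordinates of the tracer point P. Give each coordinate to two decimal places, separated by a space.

A=(0,0), D=(5.00,0)
B = A + 1.00·(cos60°, sin60°) = (0.5000, 0.8660)
|BD| = 4.5826
circle(B,8.00) ∩ circle(D,6.00): a=5.3463, h=5.9512
  candidates: C₊=(6.8747,5.6996) cross=27.272; C₋=(4.6253,-5.9883) cross=-27.272
  mode + wants cross > 0 → take C=(6.8747,5.6996) (cross=27.272)
ex = (C−B)/|BC| = (0.7968,0.6042); ey = (-0.6042,0.7968)
P = B + 3.30·ex + -3.10·ey = (5.0026,0.3897)

5.00 0.39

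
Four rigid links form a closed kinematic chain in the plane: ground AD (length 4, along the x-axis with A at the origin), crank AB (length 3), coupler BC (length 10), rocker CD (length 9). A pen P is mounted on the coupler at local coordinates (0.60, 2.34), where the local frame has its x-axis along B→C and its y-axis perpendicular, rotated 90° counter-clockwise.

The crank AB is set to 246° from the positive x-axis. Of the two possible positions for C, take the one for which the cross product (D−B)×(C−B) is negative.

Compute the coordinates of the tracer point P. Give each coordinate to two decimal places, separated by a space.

0.62 -1.17

A=(0,0), D=(4.00,0)
B = A + 3.00·(cos246°, sin246°) = (-1.2202, -2.7406)
|BD| = 5.8959
circle(B,10.00) ∩ circle(D,9.00): a=4.5592, h=8.9002
  candidates: C₊=(-1.3206,7.2589) cross=52.475; C₋=(6.9537,-8.5015) cross=-52.475
  mode - wants cross < 0 → take C=(6.9537,-8.5015) (cross=-52.475)
ex = (C−B)/|BC| = (0.8174,-0.5761); ey = (0.5761,0.8174)
P = B + 0.60·ex + 2.34·ey = (0.6183,-1.1736)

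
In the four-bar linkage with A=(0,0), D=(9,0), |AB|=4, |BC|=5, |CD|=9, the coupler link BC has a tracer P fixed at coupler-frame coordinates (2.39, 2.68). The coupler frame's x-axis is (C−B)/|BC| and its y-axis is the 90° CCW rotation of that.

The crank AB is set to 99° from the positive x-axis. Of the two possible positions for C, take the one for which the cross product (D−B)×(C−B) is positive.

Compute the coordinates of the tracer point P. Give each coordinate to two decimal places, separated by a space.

A=(0,0), D=(9.00,0)
B = A + 4.00·(cos99°, sin99°) = (-0.6257, 3.9508)
|BD| = 10.4050
circle(B,5.00) ∩ circle(D,9.00): a=2.5115, h=4.3235
  candidates: C₊=(3.3393,6.9969) cross=44.986; C₋=(0.0560,-1.0026) cross=-44.986
  mode + wants cross > 0 → take C=(3.3393,6.9969) (cross=44.986)
ex = (C−B)/|BC| = (0.7930,0.6092); ey = (-0.6092,0.7930)
P = B + 2.39·ex + 2.68·ey = (-0.3632,7.5320)

-0.36 7.53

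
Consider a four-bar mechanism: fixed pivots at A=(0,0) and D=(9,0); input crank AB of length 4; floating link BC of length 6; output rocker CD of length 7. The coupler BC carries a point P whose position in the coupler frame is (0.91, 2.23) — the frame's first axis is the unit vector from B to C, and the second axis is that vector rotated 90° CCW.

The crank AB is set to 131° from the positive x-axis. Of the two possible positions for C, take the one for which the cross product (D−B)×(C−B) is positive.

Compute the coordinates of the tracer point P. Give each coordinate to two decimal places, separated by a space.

-2.11 5.37

A=(0,0), D=(9.00,0)
B = A + 4.00·(cos131°, sin131°) = (-2.6242, 3.0188)
|BD| = 12.0098
circle(B,6.00) ∩ circle(D,7.00): a=5.4637, h=2.4795
  candidates: C₊=(3.2873,4.0454) cross=29.779; C₋=(2.0408,-0.7544) cross=-29.779
  mode + wants cross > 0 → take C=(3.2873,4.0454) (cross=29.779)
ex = (C−B)/|BC| = (0.9853,0.1711); ey = (-0.1711,0.9853)
P = B + 0.91·ex + 2.23·ey = (-2.1092,5.3716)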